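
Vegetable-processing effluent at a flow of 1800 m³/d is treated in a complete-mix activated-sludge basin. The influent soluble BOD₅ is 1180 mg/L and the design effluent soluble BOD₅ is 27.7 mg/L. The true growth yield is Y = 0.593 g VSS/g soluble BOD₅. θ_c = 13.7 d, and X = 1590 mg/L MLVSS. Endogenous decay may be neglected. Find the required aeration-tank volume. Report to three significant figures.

Biomass mass balance (decay neglected): V·X = Y·Q·(S₀ − S)·θ_c, so V = 0.593 × 1800 × (1180 − 27.7) × 13.7 / 1590 = 10598 m³.

V ≈ 10600 m³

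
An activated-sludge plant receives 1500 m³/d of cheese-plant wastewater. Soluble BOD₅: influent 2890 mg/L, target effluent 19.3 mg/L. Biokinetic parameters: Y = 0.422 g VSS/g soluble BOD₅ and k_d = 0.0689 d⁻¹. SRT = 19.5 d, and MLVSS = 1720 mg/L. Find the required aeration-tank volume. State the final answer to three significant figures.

From the SRT design equation V = Y Q (S₀−S) θ_c / [X (1 + k_d θ_c)] = 0.422 × 1500 × (2890 − 19.3) × 19.5 / [1720 × (1 + 0.0689 × 19.5)] = 3.54×10^7 / 4031 = 8791 m³.

V ≈ 8790 m³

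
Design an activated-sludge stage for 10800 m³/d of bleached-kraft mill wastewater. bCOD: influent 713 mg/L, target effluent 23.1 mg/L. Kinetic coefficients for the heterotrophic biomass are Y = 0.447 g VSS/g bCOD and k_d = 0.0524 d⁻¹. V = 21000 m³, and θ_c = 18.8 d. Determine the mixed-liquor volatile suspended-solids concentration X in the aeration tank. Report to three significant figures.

X = Y·Q·ΔS·θ_c / [V·(1 + k_d θ_c)] = 0.447 × 10800 × (713 − 23.1) × 18.8 / [21000 × (1 + 0.0524 × 18.8)] = 1502 mg/L.

X ≈ 1500 mg/L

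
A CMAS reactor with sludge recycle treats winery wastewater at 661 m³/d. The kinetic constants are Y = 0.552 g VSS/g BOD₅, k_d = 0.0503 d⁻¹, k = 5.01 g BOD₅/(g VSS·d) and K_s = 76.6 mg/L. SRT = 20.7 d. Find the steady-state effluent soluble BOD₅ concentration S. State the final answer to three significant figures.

S ≈ 2.83 mg/L

From the Monod/SRT balance for a CMAS, S = K_s·(1+k_d θ_c)/[θ_c·(Y k − k_d) − 1] = 76.6 × (1 + 0.0503 × 20.7) / [20.7 × (0.552 × 5.01 − 0.0503) − 1] = 156.4 / 55.21 = 2.832 mg/L.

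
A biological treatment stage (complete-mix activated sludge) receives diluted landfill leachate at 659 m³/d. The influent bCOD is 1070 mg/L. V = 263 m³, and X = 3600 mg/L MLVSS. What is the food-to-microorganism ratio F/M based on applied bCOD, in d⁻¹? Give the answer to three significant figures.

F/M ≈ 0.745 d⁻¹

Food-to-microorganism ratio F/M = Q S₀ / (V X) = 659 × 1070 / (263.0 × 3600) = 0.7448 d⁻¹.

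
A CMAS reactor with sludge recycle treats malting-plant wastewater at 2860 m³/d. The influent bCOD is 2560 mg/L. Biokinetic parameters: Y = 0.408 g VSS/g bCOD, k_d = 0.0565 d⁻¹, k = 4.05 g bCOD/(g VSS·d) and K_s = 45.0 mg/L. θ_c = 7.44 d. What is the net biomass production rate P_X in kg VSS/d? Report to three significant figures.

P_X ≈ 2100 kg VSS/d

For a completely mixed reactor with recycle the Lawrence–McCarty relation gives S = K_s·(1 + k_d·θ_c) / [θ_c·(Y·k − k_d) − 1] = 45.0 × (1 + 0.0565 × 7.44) / [7.44 × (0.408 × 4.05 − 0.0565) − 1] = 63.92 / 10.87 = 5.878 mg/L.
Y_obs = Y / (1 + k_d θ_c) = 0.408 / (1 + 0.0565 × 7.44) = 0.408 / 1.420 = 0.2873.
ΔS = 2560 − 5.88 = 2554 mg/L, so the substrate removal rate is 2860 × 2554/1000 = 7305 kg bCOD/d.
So the net sludge growth is P_X = 0.2873 × 7305 = 2098 kg VSS/d.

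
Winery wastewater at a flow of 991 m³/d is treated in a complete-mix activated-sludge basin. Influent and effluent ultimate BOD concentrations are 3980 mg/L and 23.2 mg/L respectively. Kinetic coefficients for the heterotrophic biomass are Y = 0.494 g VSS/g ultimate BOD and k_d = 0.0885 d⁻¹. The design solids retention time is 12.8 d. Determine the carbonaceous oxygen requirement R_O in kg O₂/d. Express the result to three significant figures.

Observed yield with endogenous decay: Y_obs = Y / (1 + k_d·θ_c) = 0.494 / (1 + 0.0885 × 12.8) = 0.494 / 2.133 = 0.2316 g VSS/g ultimate BOD.
Substrate removed = Q·(S₀ − S) = 991 m³/d × (3980 − 23.2) g/m³ = 3.92×10^6 g/d = 3921 kg/d.
Biomass synthesised: P_X = Y_obs × 3921 = 908.2 kg VSS/d.
R_O = Q·ΔS − 1.42 P_X = 3921 − 1290 = 2632 kg O₂/d.

R_O ≈ 2630 kg O₂/d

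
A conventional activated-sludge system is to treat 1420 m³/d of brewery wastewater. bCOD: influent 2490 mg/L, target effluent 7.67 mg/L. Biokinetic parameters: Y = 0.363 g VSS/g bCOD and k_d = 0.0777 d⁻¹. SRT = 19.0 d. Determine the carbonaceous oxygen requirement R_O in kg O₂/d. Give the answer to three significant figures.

R_O ≈ 2790 kg O₂/d

The observed yield is Y_obs = Y/(1 + k_d·θ_c) = 0.363 / (1 + 0.0777 × 19.0) = 0.363 / 2.476 = 0.1466 g VSS per g bCOD removed.
Q·(S₀ − S) = 1420 × (2490 − 7.67) × 10⁻³ = 3525 kg/d removed.
Biomass synthesised: P_X = Y_obs × 3525 = 516.7 kg VSS/d.
R_O = Q·(S₀ − S) − 1.42·P_X = 3525 − 1.42 × 516.7 = 2791 kg O₂/d.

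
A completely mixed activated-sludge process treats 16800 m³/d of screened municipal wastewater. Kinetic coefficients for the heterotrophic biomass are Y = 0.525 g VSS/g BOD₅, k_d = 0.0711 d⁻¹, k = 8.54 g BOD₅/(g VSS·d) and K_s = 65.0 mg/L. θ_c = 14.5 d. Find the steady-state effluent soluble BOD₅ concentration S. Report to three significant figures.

S ≈ 2.10 mg/L

For a completely mixed reactor with recycle the Lawrence–McCarty relation gives S = K_s·(1 + k_d·θ_c) / [θ_c·(Y·k − k_d) − 1] = 65.0 × (1 + 0.0711 × 14.5) / [14.5 × (0.525 × 8.54 − 0.0711) − 1] = 132.0 / 62.98 = 2.096 mg/L.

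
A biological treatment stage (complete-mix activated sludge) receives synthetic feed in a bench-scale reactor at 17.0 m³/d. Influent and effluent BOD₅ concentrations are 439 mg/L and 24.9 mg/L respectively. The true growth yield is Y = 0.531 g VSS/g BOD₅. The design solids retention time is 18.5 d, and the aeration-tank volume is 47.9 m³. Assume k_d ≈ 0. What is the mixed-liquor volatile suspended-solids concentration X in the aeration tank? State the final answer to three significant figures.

X ≈ 1440 mg/L

From V·X = Y·Q·(S₀ − S)·θ_c (decay neglected): X = 0.531 × 17.0 × (439 − 24.9) × 18.5 / 47.9 = 1444 mg/L.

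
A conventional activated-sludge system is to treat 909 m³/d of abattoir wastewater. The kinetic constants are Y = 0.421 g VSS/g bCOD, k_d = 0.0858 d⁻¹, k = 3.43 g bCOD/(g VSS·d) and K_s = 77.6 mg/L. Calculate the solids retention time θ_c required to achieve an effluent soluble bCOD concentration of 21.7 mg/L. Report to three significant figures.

Specific growth rate at S = 21.7 mg/L: μ = YkS/(K_s+S) = 0.421·3.43·21.7/(77.6+21.7) = 0.3156 d⁻¹.
Then 1/θ_c = μ − k_d = 0.3156 − 0.0858 = 0.2298 d⁻¹, giving θ_c = 4.352 d.

θ_c ≈ 4.35 d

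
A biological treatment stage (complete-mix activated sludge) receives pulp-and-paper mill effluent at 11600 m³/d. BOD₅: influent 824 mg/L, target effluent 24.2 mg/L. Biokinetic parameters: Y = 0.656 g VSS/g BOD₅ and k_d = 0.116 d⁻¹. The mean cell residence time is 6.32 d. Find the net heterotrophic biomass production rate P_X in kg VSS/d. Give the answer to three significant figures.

Correct the yield for decay: Y_obs = Y/(1 + k_d θ_c) = 0.656 / (1 + 0.116 × 6.32) = 0.656 / 1.733 = 0.3785.
ΔS = 824 − 24.2 = 799.8 mg/L, so the substrate removal rate is 11600 × 799.8/1000 = 9278 kg BOD₅/d.
So the net sludge growth is P_X = 0.3785 × 9278 = 3512 kg VSS/d.

P_X ≈ 3510 kg VSS/d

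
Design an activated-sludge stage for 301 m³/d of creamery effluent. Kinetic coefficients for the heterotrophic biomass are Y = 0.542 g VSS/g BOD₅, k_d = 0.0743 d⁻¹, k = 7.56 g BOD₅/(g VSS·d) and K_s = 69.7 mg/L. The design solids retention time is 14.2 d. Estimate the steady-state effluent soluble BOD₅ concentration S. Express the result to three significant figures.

For a completely mixed reactor with recycle the Lawrence–McCarty relation gives S = K_s·(1 + k_d·θ_c) / [θ_c·(Y·k − k_d) − 1] = 69.7 × (1 + 0.0743 × 14.2) / [14.2 × (0.542 × 7.56 − 0.0743) − 1] = 143.2 / 56.13 = 2.552 mg/L.

S ≈ 2.55 mg/L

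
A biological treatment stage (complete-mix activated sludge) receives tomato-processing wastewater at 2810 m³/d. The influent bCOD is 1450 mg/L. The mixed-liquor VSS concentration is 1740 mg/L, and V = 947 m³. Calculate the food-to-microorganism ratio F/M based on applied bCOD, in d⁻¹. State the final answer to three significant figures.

F/M = Q·S₀ / (V·X) = 2810 × 1450 / (947.0 × 1740) = 2.473 g bCOD·(g VSS·d)⁻¹.

F/M ≈ 2.47 d⁻¹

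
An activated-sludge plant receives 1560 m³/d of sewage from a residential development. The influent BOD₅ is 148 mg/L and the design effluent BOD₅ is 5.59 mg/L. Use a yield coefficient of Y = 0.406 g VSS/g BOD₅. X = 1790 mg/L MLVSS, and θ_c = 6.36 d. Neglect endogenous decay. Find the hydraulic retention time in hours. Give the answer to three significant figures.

V·X = Y·Q·ΔS·θ_c gives V = 0.406 × 1560 × (148 − 5.59) × 6.36 / 1790 = 320.5 m³.
τ = V/Q = 320.5/1560 = 0.2054 d, or 4.930 h.

τ ≈ 4.93 h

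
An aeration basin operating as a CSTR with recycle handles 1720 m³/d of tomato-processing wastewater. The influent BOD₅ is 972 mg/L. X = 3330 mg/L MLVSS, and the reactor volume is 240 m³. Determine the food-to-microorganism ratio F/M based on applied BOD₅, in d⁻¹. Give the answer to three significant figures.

F/M = applied load / biomass = Q·S₀/(V·X) = 1720 × 972 / (240.0 × 3330) = 2.092 d⁻¹.

F/M ≈ 2.09 d⁻¹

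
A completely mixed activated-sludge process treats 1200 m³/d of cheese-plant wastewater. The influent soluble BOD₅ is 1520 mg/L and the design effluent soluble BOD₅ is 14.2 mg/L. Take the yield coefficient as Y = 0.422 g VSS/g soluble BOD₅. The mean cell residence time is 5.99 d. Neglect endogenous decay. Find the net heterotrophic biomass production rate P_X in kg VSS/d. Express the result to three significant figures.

P_X ≈ 763 kg VSS/d

With endogenous decay neglected, the observed yield equals the true yield: Y_obs = Y = 0.422 g VSS/g soluble BOD₅.
Substrate removed = Q·(S₀ − S) = 1200 m³/d × (1520 − 14.2) g/m³ = 1.81×10^6 g/d = 1807 kg/d.
P_X = Y_obs · Q(S₀ − S) = 0.4220 × 1807 = 762.5 kg VSS/d.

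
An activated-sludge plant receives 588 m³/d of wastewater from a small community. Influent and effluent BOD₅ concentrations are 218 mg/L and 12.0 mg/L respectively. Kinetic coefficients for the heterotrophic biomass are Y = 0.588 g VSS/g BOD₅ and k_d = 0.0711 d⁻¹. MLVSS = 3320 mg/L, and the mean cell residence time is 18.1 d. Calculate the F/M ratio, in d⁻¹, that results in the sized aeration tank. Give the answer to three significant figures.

F/M ≈ 0.227 d⁻¹

From the SRT design equation V = Y Q (S₀−S) θ_c / [X (1 + k_d θ_c)] = 0.588 × 588 × (218 − 12.0) × 18.1 / [3320 × (1 + 0.0711 × 18.1)] = 1.29×10^6 / 7593 = 169.8 m³.
F/M = Q·S₀ / (V·X) = 588 × 218 / (169.8 × 3320) = 0.2274 g BOD₅·(g VSS·d)⁻¹.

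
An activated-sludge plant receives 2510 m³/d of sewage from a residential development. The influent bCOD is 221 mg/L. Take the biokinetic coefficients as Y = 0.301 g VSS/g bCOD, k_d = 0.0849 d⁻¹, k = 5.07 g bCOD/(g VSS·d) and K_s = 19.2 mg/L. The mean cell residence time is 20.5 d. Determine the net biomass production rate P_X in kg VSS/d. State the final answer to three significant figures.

For a completely mixed reactor with recycle the Lawrence–McCarty relation gives S = K_s·(1 + k_d·θ_c) / [θ_c·(Y·k − k_d) − 1] = 19.2 × (1 + 0.0849 × 20.5) / [20.5 × (0.301 × 5.07 − 0.0849) − 1] = 52.62 / 28.54 = 1.843 mg/L.
The observed yield is Y_obs = Y/(1 + k_d·θ_c) = 0.301 / (1 + 0.0849 × 20.5) = 0.301 / 2.740 = 0.1098 g VSS per g bCOD removed.
Substrate removed = Q·(S₀ − S) = 2510 m³/d × (221 − 1.84) g/m³ = 5.5×10^5 g/d = 550.1 kg/d.
So the net sludge growth is P_X = 0.1098 × 550.1 = 60.42 kg VSS/d.

P_X ≈ 60.4 kg VSS/d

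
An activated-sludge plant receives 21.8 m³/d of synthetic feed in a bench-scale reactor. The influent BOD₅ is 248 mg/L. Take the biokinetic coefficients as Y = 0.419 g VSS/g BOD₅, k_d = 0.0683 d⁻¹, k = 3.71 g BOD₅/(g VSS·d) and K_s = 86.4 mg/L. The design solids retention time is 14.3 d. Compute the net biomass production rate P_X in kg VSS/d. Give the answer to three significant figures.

P_X ≈ 1.11 kg VSS/d

From the Monod/SRT balance for a CMAS, S = K_s·(1+k_d θ_c)/[θ_c·(Y k − k_d) − 1] = 86.4 × (1 + 0.0683 × 14.3) / [14.3 × (0.419 × 3.71 − 0.0683) − 1] = 170.8 / 20.25 = 8.433 mg/L.
Y_obs = Y / (1 + k_d θ_c) = 0.419 / (1 + 0.0683 × 14.3) = 0.419 / 1.977 = 0.2120.
Substrate removed = Q·(S₀ − S) = 21.8 m³/d × (248 − 8.43) g/m³ = 5.22×10^3 g/d = 5.223 kg/d.
Net biomass production P_X = Y_obs × Q·(S₀ − S) = 0.2120 × 5.223 = 1.107 kg VSS/d.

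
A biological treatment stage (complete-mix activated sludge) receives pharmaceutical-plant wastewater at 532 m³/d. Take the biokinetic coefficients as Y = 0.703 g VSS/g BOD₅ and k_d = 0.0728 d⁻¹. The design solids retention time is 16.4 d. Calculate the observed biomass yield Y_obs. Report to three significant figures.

Y_obs ≈ 0.320 g VSS/g BOD₅

Observed yield with endogenous decay: Y_obs = Y / (1 + k_d·θ_c) = 0.703 / (1 + 0.0728 × 16.4) = 0.703 / 2.194 = 0.3204 g VSS/g BOD₅.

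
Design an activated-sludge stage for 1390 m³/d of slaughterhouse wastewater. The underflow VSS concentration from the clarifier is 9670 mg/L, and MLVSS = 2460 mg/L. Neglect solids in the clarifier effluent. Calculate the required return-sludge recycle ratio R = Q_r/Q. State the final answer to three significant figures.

R ≈ 0.341

R = Q_r/Q = X/(X_r − X) = 2460 / (9670 − 2460) = 0.3412.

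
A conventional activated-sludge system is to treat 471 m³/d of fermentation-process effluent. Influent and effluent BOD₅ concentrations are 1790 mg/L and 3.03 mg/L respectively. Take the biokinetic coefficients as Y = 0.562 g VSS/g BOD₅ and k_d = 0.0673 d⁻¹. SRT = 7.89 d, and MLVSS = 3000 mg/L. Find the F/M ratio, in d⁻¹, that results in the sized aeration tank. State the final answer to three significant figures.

F/M ≈ 0.346 d⁻¹

Rearranging the biomass balance for a CMAS with decay, V = Y·Q·ΔS·θ_c / [X·(1+k_d θ_c)] = 0.562 × 471 × (1790 − 3.03) × 7.89 / [3000 × (1 + 0.0673 × 7.89)] = 3.73×10^6 / 4593 = 812.6 m³.
Food-to-microorganism ratio F/M = Q S₀ / (V X) = 471 × 1790 / (812.6 × 3000) = 0.3459 d⁻¹.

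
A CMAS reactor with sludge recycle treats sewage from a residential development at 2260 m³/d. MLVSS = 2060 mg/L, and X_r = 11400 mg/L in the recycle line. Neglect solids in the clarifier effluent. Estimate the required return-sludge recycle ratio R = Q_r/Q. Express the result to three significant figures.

Mass balance around the secondary clarifier (neglecting effluent solids): R = X / (X_r − X) = 2060 / (11400 − 2060) = 0.2206.

R ≈ 0.221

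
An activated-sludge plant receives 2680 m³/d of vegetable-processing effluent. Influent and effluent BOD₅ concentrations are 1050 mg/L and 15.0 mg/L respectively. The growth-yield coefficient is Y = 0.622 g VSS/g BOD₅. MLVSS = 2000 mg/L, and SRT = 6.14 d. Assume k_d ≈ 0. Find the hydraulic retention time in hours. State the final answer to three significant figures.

V·X = Y·Q·ΔS·θ_c gives V = 0.622 × 2680 × (1050 − 15.0) × 6.14 / 2000 = 5297 m³.
τ = V/Q = 5297/2680 = 1.976 d, or 47.43 h.

τ ≈ 47.4 h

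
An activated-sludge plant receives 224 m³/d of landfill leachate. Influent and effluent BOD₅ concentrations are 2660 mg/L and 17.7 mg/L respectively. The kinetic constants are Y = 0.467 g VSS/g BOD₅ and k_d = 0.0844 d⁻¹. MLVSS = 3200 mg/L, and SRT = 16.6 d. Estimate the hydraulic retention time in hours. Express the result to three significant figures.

τ ≈ 64.0 h

Steady-state biomass mass balance: V·X·(1 + k_d·θ_c) = Y·Q·(S₀ − S)·θ_c, so V = 0.467 × 224 × (2660 − 17.7) × 16.6 / [3200 × (1 + 0.0844 × 16.6)] = 4.59×10^6 / 7683 = 597.2 m³.
τ = V/Q = 597.2/224 = 2.666 d, or 63.98 h.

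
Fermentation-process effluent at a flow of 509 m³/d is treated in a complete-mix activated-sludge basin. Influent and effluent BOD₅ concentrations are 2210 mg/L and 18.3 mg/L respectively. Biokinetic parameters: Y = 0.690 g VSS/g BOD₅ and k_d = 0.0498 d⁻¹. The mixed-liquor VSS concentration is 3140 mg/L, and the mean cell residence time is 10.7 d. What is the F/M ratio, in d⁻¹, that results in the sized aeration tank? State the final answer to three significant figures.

From the SRT design equation V = Y Q (S₀−S) θ_c / [X (1 + k_d θ_c)] = 0.690 × 509 × (2210 − 18.3) × 10.7 / [3140 × (1 + 0.0498 × 10.7)] = 8.24×10^6 / 4813 = 1711 m³.
F/M = Q·S₀ / (V·X) = 509 × 2210 / (1711 × 3140) = 0.2094 g BOD₅·(g VSS·d)⁻¹.

F/M ≈ 0.209 d⁻¹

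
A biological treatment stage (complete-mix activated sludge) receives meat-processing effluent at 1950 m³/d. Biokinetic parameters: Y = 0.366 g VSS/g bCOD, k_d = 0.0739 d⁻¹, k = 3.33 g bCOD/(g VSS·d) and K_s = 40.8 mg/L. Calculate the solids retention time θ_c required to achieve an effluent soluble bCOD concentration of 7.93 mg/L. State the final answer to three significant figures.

Specific growth rate at S = 7.93 mg/L: μ = YkS/(K_s+S) = 0.366·3.33·7.93/(40.8+7.93) = 0.1983 d⁻¹.
1/θ_c = 0.1983 − 0.0739 = 0.1244 d⁻¹, so θ_c = 8.036 d.

θ_c ≈ 8.04 d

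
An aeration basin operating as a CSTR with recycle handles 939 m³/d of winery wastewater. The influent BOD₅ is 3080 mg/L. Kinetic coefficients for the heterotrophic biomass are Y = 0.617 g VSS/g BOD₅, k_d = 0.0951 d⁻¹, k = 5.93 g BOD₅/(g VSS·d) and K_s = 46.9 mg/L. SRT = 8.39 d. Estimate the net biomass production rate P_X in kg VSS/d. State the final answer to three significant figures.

P_X ≈ 992 kg VSS/d

For a completely mixed reactor with recycle the Lawrence–McCarty relation gives S = K_s·(1 + k_d·θ_c) / [θ_c·(Y·k − k_d) − 1] = 46.9 × (1 + 0.0951 × 8.39) / [8.39 × (0.617 × 5.93 − 0.0951) − 1] = 84.32 / 28.90 = 2.918 mg/L.
Observed yield with endogenous decay: Y_obs = Y / (1 + k_d·θ_c) = 0.617 / (1 + 0.0951 × 8.39) = 0.617 / 1.798 = 0.3432 g VSS/g BOD₅.
Mass of BOD₅ removed per day: Q(S₀ − S) = 939 × 3077 g/m³ = 2889 kg/d.
P_X = Y_obs · Q(S₀ − S) = 0.3432 × 2889 = 991.6 kg VSS/d.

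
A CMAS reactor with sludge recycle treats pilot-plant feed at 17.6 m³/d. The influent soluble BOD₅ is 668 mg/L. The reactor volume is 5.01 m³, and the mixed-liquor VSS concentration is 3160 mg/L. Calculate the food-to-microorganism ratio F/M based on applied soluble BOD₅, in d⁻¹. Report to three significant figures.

F/M ≈ 0.743 d⁻¹

Food-to-microorganism ratio F/M = Q S₀ / (V X) = 17.6 × 668 / (5.010 × 3160) = 0.7426 d⁻¹.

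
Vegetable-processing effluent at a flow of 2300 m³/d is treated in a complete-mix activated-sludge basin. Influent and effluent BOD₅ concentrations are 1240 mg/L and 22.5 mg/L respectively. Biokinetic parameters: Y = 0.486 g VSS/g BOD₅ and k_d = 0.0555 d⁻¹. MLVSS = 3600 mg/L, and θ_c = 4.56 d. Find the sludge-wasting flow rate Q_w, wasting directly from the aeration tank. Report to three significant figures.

Q_w ≈ 302 m³/d

From the SRT design equation V = Y Q (S₀−S) θ_c / [X (1 + k_d θ_c)] = 0.486 × 2300 × (1240 − 22.5) × 4.56 / [3600 × (1 + 0.0555 × 4.56)] = 6.21×10^6 / 4511 = 1376 m³.
For wasting at MLVSS concentration, Q_w = V/θ_c = 1376/4.56 = 301.7 m³/d.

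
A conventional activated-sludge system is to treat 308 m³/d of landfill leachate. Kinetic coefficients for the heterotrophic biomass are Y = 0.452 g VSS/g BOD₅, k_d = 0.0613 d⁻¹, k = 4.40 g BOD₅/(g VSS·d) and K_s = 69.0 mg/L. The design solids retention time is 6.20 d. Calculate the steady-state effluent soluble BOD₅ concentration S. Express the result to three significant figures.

S ≈ 8.70 mg/L

For a completely mixed reactor with recycle the Lawrence–McCarty relation gives S = K_s·(1 + k_d·θ_c) / [θ_c·(Y·k − k_d) − 1] = 69.0 × (1 + 0.0613 × 6.20) / [6.20 × (0.452 × 4.40 − 0.0613) − 1] = 95.22 / 10.95 = 8.696 mg/L.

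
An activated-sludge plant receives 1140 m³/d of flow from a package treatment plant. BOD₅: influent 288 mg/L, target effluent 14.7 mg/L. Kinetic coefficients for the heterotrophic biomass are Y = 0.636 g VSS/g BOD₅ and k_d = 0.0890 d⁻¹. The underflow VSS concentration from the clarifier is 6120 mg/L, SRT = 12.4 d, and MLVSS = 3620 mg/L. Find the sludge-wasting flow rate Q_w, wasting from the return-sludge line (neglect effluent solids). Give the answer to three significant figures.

Q_w ≈ 15.4 m³/d

From the SRT design equation V = Y Q (S₀−S) θ_c / [X (1 + k_d θ_c)] = 0.636 × 1140 × (288 − 14.7) × 12.4 / [3620 × (1 + 0.0890 × 12.4)] = 2.46×10^6 / 7615 = 322.7 m³.
θ_c = V·X/(Q_w·X_r) when wasting from the recycle, so Q_w = V·X/(θ_c·X_r) = 322.7 × 3620 / (12.4 × 6120) = 15.39 m³/d.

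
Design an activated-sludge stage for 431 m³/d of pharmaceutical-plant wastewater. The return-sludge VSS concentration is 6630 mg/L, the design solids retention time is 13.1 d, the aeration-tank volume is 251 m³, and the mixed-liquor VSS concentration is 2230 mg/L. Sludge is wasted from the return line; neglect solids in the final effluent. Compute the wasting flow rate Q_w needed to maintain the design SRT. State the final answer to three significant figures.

θ_c = V·X/(Q_w·X_r) when wasting from the recycle, so Q_w = V·X/(θ_c·X_r) = 251.0 × 2230 / (13.1 × 6630) = 6.445 m³/d.

Q_w ≈ 6.44 m³/d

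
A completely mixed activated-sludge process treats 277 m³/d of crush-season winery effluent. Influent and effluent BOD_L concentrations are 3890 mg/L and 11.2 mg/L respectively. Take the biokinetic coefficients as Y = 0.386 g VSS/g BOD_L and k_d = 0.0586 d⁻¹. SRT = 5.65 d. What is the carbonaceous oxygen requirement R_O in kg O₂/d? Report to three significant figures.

Correct the yield for decay: Y_obs = Y/(1 + k_d θ_c) = 0.386 / (1 + 0.0586 × 5.65) = 0.386 / 1.331 = 0.2900.
Substrate removed = Q·(S₀ − S) = 277 m³/d × (3890 − 11.2) g/m³ = 1.07×10^6 g/d = 1074 kg/d.
Biomass synthesised: P_X = Y_obs × 1074 = 311.6 kg VSS/d.
R_O = Q·(S₀ − S) − 1.42·P_X = 1074 − 1.42 × 311.6 = 632.0 kg O₂/d.

R_O ≈ 632 kg O₂/d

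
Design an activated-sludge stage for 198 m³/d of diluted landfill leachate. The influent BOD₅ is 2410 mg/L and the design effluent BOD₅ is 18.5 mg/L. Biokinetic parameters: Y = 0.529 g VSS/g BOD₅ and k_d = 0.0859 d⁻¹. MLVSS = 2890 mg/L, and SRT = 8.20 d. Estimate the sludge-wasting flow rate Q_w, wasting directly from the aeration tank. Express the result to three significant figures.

From the SRT design equation V = Y Q (S₀−S) θ_c / [X (1 + k_d θ_c)] = 0.529 × 198 × (2410 − 18.5) × 8.20 / [2890 × (1 + 0.0859 × 8.20)] = 2.05×10^6 / 4926 = 417.0 m³.
Wasting from the aeration tank: Q_w = V / θ_c = 417.0 / 8.20 = 50.85 m³/d.

Q_w ≈ 50.9 m³/d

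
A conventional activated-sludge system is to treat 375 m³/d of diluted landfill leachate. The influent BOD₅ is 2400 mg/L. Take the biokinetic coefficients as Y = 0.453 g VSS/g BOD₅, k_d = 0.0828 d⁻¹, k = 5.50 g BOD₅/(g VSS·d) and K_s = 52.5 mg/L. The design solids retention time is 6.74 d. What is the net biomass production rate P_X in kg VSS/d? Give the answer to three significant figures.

For a completely mixed reactor with recycle the Lawrence–McCarty relation gives S = K_s·(1 + k_d·θ_c) / [θ_c·(Y·k − k_d) − 1] = 52.5 × (1 + 0.0828 × 6.74) / [6.74 × (0.453 × 5.50 − 0.0828) − 1] = 81.80 / 15.23 = 5.369 mg/L.
The observed yield is Y_obs = Y/(1 + k_d·θ_c) = 0.453 / (1 + 0.0828 × 6.74) = 0.453 / 1.558 = 0.2907 g VSS per g BOD₅ removed.
ΔS = 2400 − 5.37 = 2395 mg/L, so the substrate removal rate is 375 × 2395/1000 = 898.0 kg BOD₅/d.
P_X = Y_obs · Q(S₀ − S) = 0.2907 × 898.0 = 261.1 kg VSS/d.

P_X ≈ 261 kg VSS/d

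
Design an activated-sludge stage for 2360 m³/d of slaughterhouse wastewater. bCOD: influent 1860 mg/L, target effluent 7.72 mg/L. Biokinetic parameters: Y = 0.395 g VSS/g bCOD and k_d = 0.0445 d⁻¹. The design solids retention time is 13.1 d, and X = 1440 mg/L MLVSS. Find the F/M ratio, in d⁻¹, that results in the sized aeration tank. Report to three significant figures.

From the SRT design equation V = Y Q (S₀−S) θ_c / [X (1 + k_d θ_c)] = 0.395 × 2360 × (1860 − 7.72) × 13.1 / [1440 × (1 + 0.0445 × 13.1)] = 2.26×10^7 / 2279 = 9923 m³.
Food-to-microorganism ratio F/M = Q S₀ / (V X) = 2360 × 1860 / (9923 × 1440) = 0.3072 d⁻¹.

F/M ≈ 0.307 d⁻¹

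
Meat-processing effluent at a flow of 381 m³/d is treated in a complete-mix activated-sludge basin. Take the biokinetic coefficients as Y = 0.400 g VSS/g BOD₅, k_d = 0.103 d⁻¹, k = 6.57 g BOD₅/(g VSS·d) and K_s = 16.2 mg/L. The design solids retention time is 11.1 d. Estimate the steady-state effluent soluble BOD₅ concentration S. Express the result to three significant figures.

Effluent substrate depends only on kinetics and SRT: S = K_s(1 + k_d θ_c) / [θ_c(Yk − k_d) − 1] = 16.2 × (1 + 0.103 × 11.1) / [11.1 × (0.400 × 6.57 − 0.103) − 1] = 34.72 / 27.03 = 1.285 mg/L.

S ≈ 1.28 mg/L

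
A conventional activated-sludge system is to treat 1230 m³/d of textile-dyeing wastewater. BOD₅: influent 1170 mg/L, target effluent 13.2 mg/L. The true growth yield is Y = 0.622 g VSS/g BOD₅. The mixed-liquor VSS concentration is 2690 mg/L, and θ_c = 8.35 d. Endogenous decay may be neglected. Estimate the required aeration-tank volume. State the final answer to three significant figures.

V ≈ 2750 m³

V·X = Y·Q·ΔS·θ_c gives V = 0.622 × 1230 × (1170 − 13.2) × 8.35 / 2690 = 2747 m³.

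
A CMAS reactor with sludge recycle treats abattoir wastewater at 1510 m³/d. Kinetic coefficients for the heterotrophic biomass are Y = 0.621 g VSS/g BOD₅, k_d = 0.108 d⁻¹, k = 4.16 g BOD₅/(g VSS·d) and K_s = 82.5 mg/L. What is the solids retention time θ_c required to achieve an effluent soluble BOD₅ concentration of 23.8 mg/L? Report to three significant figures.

At the target effluent, Y k S/(K_s+S) = 0.621×4.16×23.8/106.3 = 0.5784 d⁻¹.
θ_c = 1/(μ − k_d) = 1/(0.5784 − 0.108) = 1/0.4704 = 2.126 d.

θ_c ≈ 2.13 d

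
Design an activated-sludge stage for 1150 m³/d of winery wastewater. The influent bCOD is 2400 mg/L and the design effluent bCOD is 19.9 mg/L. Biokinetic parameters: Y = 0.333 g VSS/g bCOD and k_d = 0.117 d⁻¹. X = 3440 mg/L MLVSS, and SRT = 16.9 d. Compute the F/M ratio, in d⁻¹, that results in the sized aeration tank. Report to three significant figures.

From the SRT design equation V = Y Q (S₀−S) θ_c / [X (1 + k_d θ_c)] = 0.333 × 1150 × (2400 − 19.9) × 16.9 / [3440 × (1 + 0.117 × 16.9)] = 1.54×10^7 / 10242 = 1504 m³.
F/M = applied load / biomass = Q·S₀/(V·X) = 1150 × 2400 / (1504 × 3440) = 0.5335 d⁻¹.

F/M ≈ 0.533 d⁻¹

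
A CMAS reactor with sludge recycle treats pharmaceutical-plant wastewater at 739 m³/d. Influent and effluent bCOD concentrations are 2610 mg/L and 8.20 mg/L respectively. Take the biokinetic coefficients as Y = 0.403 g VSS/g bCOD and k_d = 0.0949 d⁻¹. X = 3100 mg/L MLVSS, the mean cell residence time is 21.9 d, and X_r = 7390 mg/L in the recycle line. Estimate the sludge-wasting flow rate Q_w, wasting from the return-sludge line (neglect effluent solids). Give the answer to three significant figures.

Q_w ≈ 34.1 m³/d

From the SRT design equation V = Y Q (S₀−S) θ_c / [X (1 + k_d θ_c)] = 0.403 × 739 × (2610 − 8.20) × 21.9 / [3100 × (1 + 0.0949 × 21.9)] = 1.7×10^7 / 9543 = 1778 m³.
Q_w = (V·X)/(θ_c X_r) = 1778 × 3100 / (21.9 × 7390) = 34.06 m³/d.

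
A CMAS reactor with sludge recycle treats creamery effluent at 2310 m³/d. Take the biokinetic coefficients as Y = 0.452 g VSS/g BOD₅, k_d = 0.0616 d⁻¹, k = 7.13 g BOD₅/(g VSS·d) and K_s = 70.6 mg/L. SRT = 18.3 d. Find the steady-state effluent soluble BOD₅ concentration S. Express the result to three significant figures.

Effluent substrate depends only on kinetics and SRT: S = K_s(1 + k_d θ_c) / [θ_c(Yk − k_d) − 1] = 70.6 × (1 + 0.0616 × 18.3) / [18.3 × (0.452 × 7.13 − 0.0616) − 1] = 150.2 / 56.85 = 2.642 mg/L.

S ≈ 2.64 mg/L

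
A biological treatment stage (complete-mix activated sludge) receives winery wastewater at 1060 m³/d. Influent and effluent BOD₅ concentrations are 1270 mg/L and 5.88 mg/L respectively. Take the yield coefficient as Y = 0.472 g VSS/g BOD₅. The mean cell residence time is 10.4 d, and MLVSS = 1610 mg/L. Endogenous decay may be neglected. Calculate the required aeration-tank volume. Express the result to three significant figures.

V ≈ 4090 m³

With k_d = 0 the design equation reduces to V = Y Q (S₀−S) θ_c / X = 0.472 × 1060 × (1270 − 5.88) × 10.4 / 1610 = 4085 m³.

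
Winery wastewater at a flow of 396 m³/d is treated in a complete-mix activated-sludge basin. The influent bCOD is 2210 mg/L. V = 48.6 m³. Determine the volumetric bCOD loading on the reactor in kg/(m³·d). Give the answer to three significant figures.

L_v ≈ 18.0 kg bCOD/(m³·d)

L_v = Q S₀ / V = 396 × 2210 × 10⁻³ / 48.60 = 18.01 kg/(m³·d).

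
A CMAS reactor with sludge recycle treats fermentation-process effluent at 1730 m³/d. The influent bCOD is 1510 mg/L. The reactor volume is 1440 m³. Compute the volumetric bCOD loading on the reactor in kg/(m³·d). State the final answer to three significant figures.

Applied bCOD load per unit volume = Q·S₀/V = (1730 × 1510/1000)/1440 = 1.814 kg bCOD·m⁻³·d⁻¹.

L_v ≈ 1.81 kg bCOD/(m³·d)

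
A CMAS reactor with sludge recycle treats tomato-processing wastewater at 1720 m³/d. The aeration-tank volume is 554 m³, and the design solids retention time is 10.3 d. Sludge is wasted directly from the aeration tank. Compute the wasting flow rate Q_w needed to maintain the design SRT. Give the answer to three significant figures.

Wasting from the aeration tank: Q_w = V / θ_c = 554.0 / 10.3 = 53.79 m³/d.

Q_w ≈ 53.8 m³/d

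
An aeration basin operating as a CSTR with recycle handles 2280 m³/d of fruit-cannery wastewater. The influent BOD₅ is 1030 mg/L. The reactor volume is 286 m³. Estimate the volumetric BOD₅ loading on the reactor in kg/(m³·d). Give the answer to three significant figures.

Applied BOD₅ load per unit volume = Q·S₀/V = (2280 × 1030/1000)/286.0 = 8.211 kg BOD₅·m⁻³·d⁻¹.

L_v ≈ 8.21 kg BOD₅/(m³·d)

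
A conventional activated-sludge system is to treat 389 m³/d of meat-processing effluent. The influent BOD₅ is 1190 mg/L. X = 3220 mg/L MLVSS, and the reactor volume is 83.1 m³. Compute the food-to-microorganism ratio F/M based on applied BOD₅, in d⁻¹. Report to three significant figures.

F/M ≈ 1.73 d⁻¹

F/M = applied load / biomass = Q·S₀/(V·X) = 389 × 1190 / (83.10 × 3220) = 1.730 d⁻¹.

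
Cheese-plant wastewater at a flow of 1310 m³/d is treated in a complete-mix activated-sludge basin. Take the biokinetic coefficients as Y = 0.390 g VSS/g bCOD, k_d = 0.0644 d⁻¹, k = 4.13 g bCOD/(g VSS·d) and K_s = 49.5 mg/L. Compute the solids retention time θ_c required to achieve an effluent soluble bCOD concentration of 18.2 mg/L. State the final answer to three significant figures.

θ_c ≈ 2.71 d

Specific growth rate at S = 18.2 mg/L: μ = YkS/(K_s+S) = 0.390·4.13·18.2/(49.5+18.2) = 0.4330 d⁻¹.
θ_c = 1/(μ − k_d) = 1/(0.4330 − 0.0644) = 1/0.3686 = 2.713 d.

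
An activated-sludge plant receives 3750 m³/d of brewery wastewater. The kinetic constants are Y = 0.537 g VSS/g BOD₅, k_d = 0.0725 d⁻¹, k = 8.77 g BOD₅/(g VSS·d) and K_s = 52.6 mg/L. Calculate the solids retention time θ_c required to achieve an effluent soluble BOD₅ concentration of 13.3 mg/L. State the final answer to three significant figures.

From 1/θ_c = Y·k·S/(K_s + S) − k_d: Y·k·S/(K_s+S) = 0.537 × 8.77 × 13.3 / (52.6 + 13.3) = 0.9505 d⁻¹.
θ_c = 1/(μ − k_d) = 1/(0.9505 − 0.0725) = 1/0.8780 = 1.139 d.

θ_c ≈ 1.14 d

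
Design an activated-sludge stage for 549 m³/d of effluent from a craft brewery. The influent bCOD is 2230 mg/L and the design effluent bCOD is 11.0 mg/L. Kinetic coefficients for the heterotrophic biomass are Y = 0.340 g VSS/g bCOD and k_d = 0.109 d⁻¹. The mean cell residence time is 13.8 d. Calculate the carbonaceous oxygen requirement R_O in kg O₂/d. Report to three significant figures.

R_O ≈ 983 kg O₂/d

Correct the yield for decay: Y_obs = Y/(1 + k_d θ_c) = 0.340 / (1 + 0.109 × 13.8) = 0.340 / 2.504 = 0.1358.
ΔS = 2230 − 11.0 = 2219 mg/L, so the substrate removal rate is 549 × 2219/1000 = 1218 kg bCOD/d.
P_X = Y_obs·Q·(S₀ − S) = 0.1358 × 1218 = 165.4 kg VSS/d.
Carbonaceous O₂ demand = substrate oxidised − cell-mass equivalent = 1218 − 1.42 × 165.4 = 983.4 kg O₂/d.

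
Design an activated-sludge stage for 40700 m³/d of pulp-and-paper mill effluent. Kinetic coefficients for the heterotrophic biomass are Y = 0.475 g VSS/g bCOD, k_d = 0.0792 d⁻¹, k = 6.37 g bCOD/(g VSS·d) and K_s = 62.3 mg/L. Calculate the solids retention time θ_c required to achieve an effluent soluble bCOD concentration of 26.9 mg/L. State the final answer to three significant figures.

θ_c ≈ 1.20 d

Specific growth rate at S = 26.9 mg/L: μ = YkS/(K_s+S) = 0.475·6.37·26.9/(62.3+26.9) = 0.9125 d⁻¹.
1/θ_c = 0.9125 − 0.0792 = 0.8333 d⁻¹, so θ_c = 1.200 d.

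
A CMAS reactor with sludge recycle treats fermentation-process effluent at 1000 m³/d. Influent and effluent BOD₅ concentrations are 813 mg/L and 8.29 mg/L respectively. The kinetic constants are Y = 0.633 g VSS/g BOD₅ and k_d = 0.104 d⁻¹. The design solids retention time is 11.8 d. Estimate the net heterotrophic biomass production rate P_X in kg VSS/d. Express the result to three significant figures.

Observed yield with endogenous decay: Y_obs = Y / (1 + k_d·θ_c) = 0.633 / (1 + 0.104 × 11.8) = 0.633 / 2.227 = 0.2842 g VSS/g BOD₅.
ΔS = 813 − 8.29 = 804.7 mg/L, so the substrate removal rate is 1000 × 804.7/1000 = 804.7 kg BOD₅/d.
P_X = Y_obs · Q(S₀ − S) = 0.2842 × 804.7 = 228.7 kg VSS/d.

P_X ≈ 229 kg VSS/d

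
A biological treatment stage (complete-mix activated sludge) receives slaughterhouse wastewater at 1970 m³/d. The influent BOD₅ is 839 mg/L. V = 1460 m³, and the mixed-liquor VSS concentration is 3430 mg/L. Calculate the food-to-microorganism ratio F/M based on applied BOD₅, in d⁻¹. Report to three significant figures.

F/M ≈ 0.330 d⁻¹

F/M = applied load / biomass = Q·S₀/(V·X) = 1970 × 839 / (1460 × 3430) = 0.3301 d⁻¹.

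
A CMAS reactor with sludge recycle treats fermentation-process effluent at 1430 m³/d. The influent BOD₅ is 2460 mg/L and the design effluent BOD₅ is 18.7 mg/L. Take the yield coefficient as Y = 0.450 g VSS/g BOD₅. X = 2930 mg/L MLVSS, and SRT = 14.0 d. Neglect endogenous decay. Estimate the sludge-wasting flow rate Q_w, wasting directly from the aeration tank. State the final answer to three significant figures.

With k_d = 0 the design equation reduces to V = Y Q (S₀−S) θ_c / X = 0.450 × 1430 × (2460 − 18.7) × 14.0 / 2930 = 7506 m³.
With mixed-liquor wasting, θ_c = V/Q_w, so Q_w = V/θ_c = 7506/14.0 = 536.2 m³/d.

Q_w ≈ 536 m³/d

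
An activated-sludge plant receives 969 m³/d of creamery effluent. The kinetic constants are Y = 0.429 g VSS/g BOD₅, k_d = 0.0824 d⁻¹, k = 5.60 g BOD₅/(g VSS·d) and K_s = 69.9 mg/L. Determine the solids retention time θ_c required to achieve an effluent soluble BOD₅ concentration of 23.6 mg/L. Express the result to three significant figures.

θ_c ≈ 1.91 d

At the target effluent, Y k S/(K_s+S) = 0.429×5.60×23.6/93.50 = 0.6064 d⁻¹.
θ_c = 1/(μ − k_d) = 1/(0.6064 − 0.0824) = 1/0.5240 = 1.908 d.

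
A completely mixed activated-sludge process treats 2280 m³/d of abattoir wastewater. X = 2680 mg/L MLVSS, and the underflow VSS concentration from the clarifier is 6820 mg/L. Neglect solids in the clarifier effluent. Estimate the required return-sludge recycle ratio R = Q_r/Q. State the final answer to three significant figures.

Mass balance around the secondary clarifier (neglecting effluent solids): R = X / (X_r − X) = 2680 / (6820 − 2680) = 0.6473.

R ≈ 0.647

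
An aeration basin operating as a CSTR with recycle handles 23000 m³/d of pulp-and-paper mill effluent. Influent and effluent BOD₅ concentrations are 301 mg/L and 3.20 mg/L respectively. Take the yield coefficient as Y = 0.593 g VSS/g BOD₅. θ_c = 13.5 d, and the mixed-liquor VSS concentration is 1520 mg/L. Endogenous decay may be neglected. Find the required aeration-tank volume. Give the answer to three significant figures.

V ≈ 36100 m³

With k_d = 0 the design equation reduces to V = Y Q (S₀−S) θ_c / X = 0.593 × 23000 × (301 − 3.20) × 13.5 / 1520 = 36074 m³.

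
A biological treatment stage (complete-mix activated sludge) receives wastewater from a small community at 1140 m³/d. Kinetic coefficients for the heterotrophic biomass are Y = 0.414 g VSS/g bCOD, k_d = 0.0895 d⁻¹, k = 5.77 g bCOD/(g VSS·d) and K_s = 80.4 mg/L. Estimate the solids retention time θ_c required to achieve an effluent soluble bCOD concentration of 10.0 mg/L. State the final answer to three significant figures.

θ_c ≈ 5.72 d

From 1/θ_c = Y·k·S/(K_s + S) − k_d: Y·k·S/(K_s+S) = 0.414 × 5.77 × 10.0 / (80.4 + 10.0) = 0.2642 d⁻¹.
1/θ_c = 0.2642 − 0.0895 = 0.1747 d⁻¹, so θ_c = 5.723 d.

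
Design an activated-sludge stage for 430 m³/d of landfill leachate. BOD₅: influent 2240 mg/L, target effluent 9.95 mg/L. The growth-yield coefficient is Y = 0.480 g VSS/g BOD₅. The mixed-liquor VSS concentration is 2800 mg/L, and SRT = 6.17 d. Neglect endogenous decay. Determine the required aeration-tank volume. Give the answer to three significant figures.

With k_d = 0 the design equation reduces to V = Y Q (S₀−S) θ_c / X = 0.480 × 430 × (2240 − 9.95) × 6.17 / 2800 = 1014 m³.

V ≈ 1010 m³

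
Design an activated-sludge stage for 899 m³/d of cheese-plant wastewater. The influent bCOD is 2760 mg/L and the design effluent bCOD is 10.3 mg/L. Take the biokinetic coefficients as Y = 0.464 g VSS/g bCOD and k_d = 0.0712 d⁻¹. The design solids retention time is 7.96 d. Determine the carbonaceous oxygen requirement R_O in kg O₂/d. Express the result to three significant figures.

R_O ≈ 1430 kg O₂/d

Y_obs = Y / (1 + k_d θ_c) = 0.464 / (1 + 0.0712 × 7.96) = 0.464 / 1.567 = 0.2962.
ΔS = 2760 − 10.3 = 2750 mg/L, so the substrate removal rate is 899 × 2750/1000 = 2472 kg bCOD/d.
P_X = Y_obs·Q·(S₀ − S) = 0.2962 × 2472 = 732.1 kg VSS/d.
Carbonaceous O₂ demand = substrate oxidised − cell-mass equivalent = 2472 − 1.42 × 732.1 = 1432 kg O₂/d.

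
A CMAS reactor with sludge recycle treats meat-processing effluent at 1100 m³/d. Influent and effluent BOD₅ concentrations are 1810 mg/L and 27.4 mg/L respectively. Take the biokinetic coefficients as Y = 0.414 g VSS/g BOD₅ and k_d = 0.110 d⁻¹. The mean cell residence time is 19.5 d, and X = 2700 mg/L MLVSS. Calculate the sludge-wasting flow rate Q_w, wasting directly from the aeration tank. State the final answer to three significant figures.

Rearranging the biomass balance for a CMAS with decay, V = Y·Q·ΔS·θ_c / [X·(1+k_d θ_c)] = 0.414 × 1100 × (1810 − 27.4) × 19.5 / [2700 × (1 + 0.110 × 19.5)] = 1.58×10^7 / 8492 = 1864 m³.
Wasting from the aeration tank: Q_w = V / θ_c = 1864 / 19.5 = 95.60 m³/d.

Q_w ≈ 95.6 m³/d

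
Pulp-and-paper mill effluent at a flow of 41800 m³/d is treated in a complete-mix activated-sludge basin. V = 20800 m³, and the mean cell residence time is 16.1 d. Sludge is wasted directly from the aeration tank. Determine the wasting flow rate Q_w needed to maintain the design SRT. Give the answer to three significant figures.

Wasting from the aeration tank: Q_w = V / θ_c = 20800 / 16.1 = 1292 m³/d.

Q_w ≈ 1290 m³/d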